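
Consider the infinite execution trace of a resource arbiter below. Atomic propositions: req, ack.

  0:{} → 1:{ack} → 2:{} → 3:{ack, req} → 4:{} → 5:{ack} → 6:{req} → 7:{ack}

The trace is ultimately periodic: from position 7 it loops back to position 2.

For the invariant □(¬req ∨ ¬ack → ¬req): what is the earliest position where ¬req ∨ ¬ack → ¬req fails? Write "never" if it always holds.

6

Check ¬req ∨ ¬ack → ¬req at each position in order: 0 ✓, 1 ✓, 2 ✓, 3 ✓, 4 ✓, 5 ✓.
At position 6 the labels are {req}, so ¬req ∨ ¬ack → ¬req is false there. This is the first violation.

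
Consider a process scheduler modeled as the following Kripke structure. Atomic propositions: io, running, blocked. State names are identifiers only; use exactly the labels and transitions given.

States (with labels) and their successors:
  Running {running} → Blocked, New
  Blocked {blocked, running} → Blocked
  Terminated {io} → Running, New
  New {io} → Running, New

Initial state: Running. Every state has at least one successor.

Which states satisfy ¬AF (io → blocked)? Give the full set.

States satisfying io → blocked: {Running, Blocked}.
States satisfying AF (io → blocked): {Running, Blocked}.
States satisfying ¬AF (io → blocked): {Terminated, New}.

{Terminated, New}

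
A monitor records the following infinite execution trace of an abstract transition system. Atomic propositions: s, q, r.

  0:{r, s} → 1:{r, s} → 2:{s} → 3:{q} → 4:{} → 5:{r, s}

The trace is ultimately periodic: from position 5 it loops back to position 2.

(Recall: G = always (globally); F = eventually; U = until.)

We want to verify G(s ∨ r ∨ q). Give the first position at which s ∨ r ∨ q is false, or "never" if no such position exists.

4

Check s ∨ r ∨ q at each position in order: 0 ✓, 1 ✓, 2 ✓, 3 ✓.
At position 4 the labels are {}, so s ∨ r ∨ q is false there. This is the first violation.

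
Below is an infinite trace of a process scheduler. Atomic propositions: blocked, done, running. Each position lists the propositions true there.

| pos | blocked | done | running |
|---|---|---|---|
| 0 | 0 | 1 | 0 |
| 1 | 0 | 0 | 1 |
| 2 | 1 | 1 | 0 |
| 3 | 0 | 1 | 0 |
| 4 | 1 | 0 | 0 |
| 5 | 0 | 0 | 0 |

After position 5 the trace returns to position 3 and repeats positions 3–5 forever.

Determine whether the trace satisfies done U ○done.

Walking from position 0: ○done first holds at position 1, and done holds at every earlier position along the way, so done U ○done holds.

Holds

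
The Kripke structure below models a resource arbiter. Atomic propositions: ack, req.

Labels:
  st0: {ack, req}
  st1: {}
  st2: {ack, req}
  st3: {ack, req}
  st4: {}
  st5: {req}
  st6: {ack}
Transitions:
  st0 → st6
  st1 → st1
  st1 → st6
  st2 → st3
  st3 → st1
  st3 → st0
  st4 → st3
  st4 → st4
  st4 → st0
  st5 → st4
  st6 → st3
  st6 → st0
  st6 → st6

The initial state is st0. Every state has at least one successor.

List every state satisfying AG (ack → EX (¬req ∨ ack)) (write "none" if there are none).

States satisfying ack → EX (¬req ∨ ack): {st0, st1, st2, st3, st4, st5, st6}.
States satisfying AG (ack → EX (¬req ∨ ack)): {st0, st1, st2, st3, st4, st5, st6}.

{st0, st1, st2, st3, st4, st5, st6}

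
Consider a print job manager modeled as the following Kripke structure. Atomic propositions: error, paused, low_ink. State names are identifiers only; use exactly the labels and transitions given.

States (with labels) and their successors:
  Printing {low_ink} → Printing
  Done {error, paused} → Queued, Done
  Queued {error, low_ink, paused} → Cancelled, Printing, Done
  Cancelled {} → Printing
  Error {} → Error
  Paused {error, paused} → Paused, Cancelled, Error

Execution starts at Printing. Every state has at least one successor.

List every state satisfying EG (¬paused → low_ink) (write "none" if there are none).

{Printing, Done, Queued, Paused}

States satisfying ¬paused → low_ink: {Printing, Done, Queued, Paused}.
States satisfying EG (¬paused → low_ink): {Printing, Done, Queued, Paused}.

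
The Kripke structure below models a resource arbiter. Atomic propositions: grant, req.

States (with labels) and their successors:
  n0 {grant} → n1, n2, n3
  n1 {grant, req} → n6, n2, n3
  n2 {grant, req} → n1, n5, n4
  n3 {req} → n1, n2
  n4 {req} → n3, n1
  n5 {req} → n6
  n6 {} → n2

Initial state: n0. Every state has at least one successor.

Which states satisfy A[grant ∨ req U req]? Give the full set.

{n0, n1, n2, n3, n4, n5}

States satisfying grant ∨ req: {n0, n1, n2, n3, n4, n5}.
States satisfying req: {n1, n2, n3, n4, n5}.
States satisfying A[grant ∨ req U req]: {n0, n1, n2, n3, n4, n5}.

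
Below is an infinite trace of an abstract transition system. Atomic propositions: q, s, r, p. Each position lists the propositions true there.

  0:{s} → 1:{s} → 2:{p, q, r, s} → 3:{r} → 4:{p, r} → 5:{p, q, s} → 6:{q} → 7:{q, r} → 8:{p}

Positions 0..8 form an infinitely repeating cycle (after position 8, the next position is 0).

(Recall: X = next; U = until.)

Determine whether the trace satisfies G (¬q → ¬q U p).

Yes

¬q → ¬q U p holds at every position 0..8, and those are all positions ever visited, so G (¬q → ¬q U p) holds.
Positions where ¬q holds: 0, 1, 3, 4, 8.
Check ¬q U p at each: 0→ok, 1→ok, 3→ok, 4→ok, 8→ok.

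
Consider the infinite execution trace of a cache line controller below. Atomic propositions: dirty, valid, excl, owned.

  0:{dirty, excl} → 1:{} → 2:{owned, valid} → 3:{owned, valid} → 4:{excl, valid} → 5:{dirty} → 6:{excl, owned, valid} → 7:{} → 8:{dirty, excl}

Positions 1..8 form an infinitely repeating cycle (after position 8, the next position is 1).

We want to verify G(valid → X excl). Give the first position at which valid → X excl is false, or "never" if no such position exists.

2

Check valid → X excl at each position in order: 0 ✓, 1 ✓.
At position 2 the labels are {owned, valid} and the next position 3 has {owned, valid}, so valid → X excl is false there. This is the first violation.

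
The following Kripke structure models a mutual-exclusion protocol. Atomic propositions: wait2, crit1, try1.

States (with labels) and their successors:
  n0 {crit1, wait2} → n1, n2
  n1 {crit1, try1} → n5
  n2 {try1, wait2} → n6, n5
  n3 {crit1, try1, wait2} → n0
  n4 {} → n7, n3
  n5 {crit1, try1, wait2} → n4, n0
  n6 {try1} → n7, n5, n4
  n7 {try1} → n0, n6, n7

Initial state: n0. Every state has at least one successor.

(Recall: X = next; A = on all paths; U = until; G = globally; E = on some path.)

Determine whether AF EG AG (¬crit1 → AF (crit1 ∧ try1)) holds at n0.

Violated

States satisfying EG AG (¬crit1 → AF (crit1 ∧ try1)): ∅.
States satisfying AF EG AG (¬crit1 → AF (crit1 ∧ try1)): ∅.
There is a path from n0 along which EG AG (¬crit1 → AF (crit1 ∧ try1)) never holds.
n0 ∉ Sat(AF EG AG (¬crit1 → AF (crit1 ∧ try1))).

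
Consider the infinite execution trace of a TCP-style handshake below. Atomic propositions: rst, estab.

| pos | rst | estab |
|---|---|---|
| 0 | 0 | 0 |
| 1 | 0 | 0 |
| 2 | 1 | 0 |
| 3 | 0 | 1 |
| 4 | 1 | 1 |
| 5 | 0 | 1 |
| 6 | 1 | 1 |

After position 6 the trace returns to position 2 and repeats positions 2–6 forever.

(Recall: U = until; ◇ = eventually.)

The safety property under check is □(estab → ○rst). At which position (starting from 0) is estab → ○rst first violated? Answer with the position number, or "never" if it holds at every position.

4

Check estab → ○rst at each position in order: 0 ✓, 1 ✓, 2 ✓, 3 ✓.
At position 4 the labels are {estab, rst} and the next position 5 has {estab}, so estab → ○rst is false there. This is the first violation.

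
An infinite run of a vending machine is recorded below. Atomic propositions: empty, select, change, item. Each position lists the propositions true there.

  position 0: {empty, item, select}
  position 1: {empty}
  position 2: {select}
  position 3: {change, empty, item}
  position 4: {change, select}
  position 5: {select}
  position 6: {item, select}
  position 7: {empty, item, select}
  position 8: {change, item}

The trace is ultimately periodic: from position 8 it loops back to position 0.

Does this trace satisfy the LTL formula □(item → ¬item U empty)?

item → ¬item U empty must hold at every position from 0 onward. It fails at position 6, so □(item → ¬item U empty) is false.
Positions where item holds: 0, 3, 6, 7, 8.
Check ¬item U empty at each: 0→ok, 3→ok, 6→fails, 7→ok, 8→fails.

Violated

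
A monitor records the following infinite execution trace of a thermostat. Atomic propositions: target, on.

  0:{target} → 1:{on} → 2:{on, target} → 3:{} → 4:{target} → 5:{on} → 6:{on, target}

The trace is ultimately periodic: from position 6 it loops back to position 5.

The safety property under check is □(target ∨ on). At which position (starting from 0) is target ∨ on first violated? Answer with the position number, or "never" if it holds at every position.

Check target ∨ on at each position in order: 0 ✓, 1 ✓, 2 ✓.
At position 3 the labels are {}, so target ∨ on is false there. This is the first violation.

3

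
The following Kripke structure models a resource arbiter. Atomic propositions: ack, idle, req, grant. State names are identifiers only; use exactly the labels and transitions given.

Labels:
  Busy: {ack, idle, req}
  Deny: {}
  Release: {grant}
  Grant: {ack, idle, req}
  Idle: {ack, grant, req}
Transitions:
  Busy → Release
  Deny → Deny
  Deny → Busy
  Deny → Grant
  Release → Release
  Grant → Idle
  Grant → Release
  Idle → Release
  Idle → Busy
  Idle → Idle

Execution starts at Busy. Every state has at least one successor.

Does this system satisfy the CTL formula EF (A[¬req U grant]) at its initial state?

Yes

States satisfying A[¬req U grant]: {Release, Idle}.
States satisfying EF (A[¬req U grant]): {Busy, Deny, Release, Grant, Idle}.
Some path from Busy reaches a state where A[¬req U grant] holds.
Busy ∈ Sat(EF (A[¬req U grant])).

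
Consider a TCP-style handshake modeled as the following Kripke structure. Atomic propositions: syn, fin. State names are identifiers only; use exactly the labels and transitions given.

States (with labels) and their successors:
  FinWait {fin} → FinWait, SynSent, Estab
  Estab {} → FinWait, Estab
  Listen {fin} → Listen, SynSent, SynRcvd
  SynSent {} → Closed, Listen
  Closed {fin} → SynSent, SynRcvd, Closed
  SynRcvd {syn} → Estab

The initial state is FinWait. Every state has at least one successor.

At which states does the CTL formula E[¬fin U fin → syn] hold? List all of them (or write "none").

States satisfying ¬fin: {Estab, SynSent, SynRcvd}.
States satisfying fin → syn: {Estab, SynSent, SynRcvd}.
States satisfying E[¬fin U fin → syn]: {Estab, SynSent, SynRcvd}.

{Estab, SynSent, SynRcvd}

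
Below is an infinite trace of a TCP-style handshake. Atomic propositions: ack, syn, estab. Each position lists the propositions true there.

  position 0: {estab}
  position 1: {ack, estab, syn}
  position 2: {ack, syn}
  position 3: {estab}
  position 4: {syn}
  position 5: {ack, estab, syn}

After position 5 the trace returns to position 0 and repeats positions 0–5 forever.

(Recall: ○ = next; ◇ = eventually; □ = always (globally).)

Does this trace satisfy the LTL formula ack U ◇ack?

Walking from position 0: ◇ack first holds at position 0, and ack holds at every earlier position along the way, so ack U ◇ack holds.

Yes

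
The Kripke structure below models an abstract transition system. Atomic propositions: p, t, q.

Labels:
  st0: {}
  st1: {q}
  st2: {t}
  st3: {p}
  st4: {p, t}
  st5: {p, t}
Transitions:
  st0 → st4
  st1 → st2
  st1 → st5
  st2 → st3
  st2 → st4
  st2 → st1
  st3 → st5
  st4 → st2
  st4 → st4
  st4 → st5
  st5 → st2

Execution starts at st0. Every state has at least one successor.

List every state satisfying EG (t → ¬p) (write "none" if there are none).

{st1, st2}

States satisfying t → ¬p: {st0, st1, st2, st3}.
States satisfying EG (t → ¬p): {st1, st2}.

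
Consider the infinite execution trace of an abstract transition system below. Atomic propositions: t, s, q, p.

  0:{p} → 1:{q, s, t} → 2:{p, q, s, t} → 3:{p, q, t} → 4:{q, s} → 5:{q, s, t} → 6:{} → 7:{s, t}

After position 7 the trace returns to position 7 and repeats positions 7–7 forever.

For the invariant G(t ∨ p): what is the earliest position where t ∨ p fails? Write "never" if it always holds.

Check t ∨ p at each position in order: 0 ✓, 1 ✓, 2 ✓, 3 ✓.
At position 4 the labels are {q, s}, so t ∨ p is false there. This is the first violation.

4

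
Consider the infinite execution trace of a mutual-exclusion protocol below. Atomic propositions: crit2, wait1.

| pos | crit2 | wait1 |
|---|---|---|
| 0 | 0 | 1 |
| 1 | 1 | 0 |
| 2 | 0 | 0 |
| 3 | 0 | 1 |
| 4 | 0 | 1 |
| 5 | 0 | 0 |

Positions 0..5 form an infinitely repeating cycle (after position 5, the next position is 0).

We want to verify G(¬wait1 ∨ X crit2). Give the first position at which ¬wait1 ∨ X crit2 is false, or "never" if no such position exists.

3

Check ¬wait1 ∨ X crit2 at each position in order: 0 ✓, 1 ✓, 2 ✓.
At position 3 the labels are {wait1} and the next position 4 has {wait1}, so ¬wait1 ∨ X crit2 is false there. This is the first violation.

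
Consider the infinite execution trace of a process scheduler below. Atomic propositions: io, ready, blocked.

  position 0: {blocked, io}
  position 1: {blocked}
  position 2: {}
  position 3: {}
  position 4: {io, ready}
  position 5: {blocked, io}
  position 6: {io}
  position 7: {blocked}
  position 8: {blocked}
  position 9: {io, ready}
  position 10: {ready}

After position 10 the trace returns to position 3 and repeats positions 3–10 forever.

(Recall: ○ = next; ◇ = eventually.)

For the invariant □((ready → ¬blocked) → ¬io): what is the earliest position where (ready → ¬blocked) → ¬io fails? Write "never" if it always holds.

0

At position 0 the labels are {blocked, io}, so (ready → ¬blocked) → ¬io is false there. This is the first violation.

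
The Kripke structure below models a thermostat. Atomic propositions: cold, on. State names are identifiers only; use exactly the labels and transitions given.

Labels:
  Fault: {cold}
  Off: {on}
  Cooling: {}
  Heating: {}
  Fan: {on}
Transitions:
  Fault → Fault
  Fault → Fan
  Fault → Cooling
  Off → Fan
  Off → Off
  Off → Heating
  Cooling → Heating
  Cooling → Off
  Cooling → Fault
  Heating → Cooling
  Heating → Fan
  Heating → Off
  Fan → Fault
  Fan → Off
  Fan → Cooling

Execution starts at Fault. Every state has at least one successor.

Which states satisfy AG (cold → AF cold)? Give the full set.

States satisfying cold → AF cold: {Fault, Off, Cooling, Heating, Fan}.
States satisfying AG (cold → AF cold): {Fault, Off, Cooling, Heating, Fan}.

{Fault, Off, Cooling, Heating, Fan}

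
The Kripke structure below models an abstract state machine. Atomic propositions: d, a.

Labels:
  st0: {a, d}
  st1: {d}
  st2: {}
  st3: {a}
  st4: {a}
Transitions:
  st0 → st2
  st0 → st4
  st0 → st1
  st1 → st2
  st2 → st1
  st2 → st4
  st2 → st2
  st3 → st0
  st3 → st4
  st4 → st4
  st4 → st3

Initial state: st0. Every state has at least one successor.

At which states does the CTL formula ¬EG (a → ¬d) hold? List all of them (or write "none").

States satisfying a → ¬d: {st1, st2, st3, st4}.
States satisfying EG (a → ¬d): {st1, st2, st3, st4}.
States satisfying ¬EG (a → ¬d): {st0}.

{st0}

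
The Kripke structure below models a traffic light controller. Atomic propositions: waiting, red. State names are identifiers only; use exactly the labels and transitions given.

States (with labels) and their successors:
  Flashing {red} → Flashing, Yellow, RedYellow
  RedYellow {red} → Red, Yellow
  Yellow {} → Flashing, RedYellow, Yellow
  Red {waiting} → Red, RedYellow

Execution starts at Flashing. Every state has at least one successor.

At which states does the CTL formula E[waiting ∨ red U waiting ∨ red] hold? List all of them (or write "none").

{Flashing, RedYellow, Red}

States satisfying waiting ∨ red: {Flashing, RedYellow, Red}.
States satisfying E[waiting ∨ red U waiting ∨ red]: {Flashing, RedYellow, Red}.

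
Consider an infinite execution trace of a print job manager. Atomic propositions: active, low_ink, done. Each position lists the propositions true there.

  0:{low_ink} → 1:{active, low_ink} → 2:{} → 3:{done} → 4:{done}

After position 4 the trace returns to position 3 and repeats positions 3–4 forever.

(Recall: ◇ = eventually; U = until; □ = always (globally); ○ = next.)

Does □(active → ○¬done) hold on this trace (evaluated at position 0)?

active → ○¬done holds at every position 0..4, and those are all positions ever visited, so □(active → ○¬done) holds.
Positions where active holds: 1.
Check ○¬done at each: 1→ok.

Yes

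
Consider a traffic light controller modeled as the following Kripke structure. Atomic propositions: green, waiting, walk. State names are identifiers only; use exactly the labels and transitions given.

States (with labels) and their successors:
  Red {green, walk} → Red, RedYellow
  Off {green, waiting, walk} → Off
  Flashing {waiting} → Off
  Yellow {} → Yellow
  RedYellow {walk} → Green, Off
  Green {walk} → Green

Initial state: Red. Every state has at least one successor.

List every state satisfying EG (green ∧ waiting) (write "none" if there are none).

States satisfying green ∧ waiting: {Off}.
States satisfying EG (green ∧ waiting): {Off}.

{Off}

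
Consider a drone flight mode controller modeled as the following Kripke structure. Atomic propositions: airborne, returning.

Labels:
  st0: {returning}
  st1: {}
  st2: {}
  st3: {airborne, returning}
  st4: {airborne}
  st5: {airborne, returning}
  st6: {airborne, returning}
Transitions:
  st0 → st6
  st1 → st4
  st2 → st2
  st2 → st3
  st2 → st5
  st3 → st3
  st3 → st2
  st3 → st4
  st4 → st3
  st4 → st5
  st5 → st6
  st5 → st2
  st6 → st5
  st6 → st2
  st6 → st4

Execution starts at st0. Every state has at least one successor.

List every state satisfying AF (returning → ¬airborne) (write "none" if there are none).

{st0, st1, st2, st4}

States satisfying returning → ¬airborne: {st0, st1, st2, st4}.
States satisfying AF (returning → ¬airborne): {st0, st1, st2, st4}.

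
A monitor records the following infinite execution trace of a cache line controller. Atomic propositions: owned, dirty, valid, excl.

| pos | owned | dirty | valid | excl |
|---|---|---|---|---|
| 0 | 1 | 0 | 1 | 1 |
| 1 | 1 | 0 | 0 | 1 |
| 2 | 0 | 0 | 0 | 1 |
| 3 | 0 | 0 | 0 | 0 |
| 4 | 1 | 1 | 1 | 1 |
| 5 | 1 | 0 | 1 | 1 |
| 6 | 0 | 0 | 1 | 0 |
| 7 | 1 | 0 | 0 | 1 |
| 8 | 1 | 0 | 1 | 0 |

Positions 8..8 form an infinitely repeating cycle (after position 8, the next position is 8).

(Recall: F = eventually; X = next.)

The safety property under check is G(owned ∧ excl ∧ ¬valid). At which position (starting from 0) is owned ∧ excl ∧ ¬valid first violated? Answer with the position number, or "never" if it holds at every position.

0

At position 0 the labels are {excl, owned, valid}, so owned ∧ excl ∧ ¬valid is false there. This is the first violation.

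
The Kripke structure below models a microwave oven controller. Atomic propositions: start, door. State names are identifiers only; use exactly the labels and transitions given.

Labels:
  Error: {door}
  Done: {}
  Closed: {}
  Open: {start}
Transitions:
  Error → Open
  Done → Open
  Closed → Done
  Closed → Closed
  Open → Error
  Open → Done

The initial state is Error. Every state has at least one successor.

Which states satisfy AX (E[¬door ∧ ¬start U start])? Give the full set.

States satisfying E[¬door ∧ ¬start U start]: {Done, Closed, Open}.
States satisfying AX (E[¬door ∧ ¬start U start]): {Error, Done, Closed}.

{Error, Done, Closed}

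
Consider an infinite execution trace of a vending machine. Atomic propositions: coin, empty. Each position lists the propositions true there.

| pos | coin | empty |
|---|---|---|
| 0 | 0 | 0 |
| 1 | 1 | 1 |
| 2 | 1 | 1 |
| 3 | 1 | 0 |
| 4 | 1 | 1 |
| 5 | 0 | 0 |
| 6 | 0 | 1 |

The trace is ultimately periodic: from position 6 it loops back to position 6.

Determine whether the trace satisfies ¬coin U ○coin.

Walking from position 0: ○coin first holds at position 0, and ¬coin holds at every earlier position along the way, so ¬coin U ○coin holds.

Holds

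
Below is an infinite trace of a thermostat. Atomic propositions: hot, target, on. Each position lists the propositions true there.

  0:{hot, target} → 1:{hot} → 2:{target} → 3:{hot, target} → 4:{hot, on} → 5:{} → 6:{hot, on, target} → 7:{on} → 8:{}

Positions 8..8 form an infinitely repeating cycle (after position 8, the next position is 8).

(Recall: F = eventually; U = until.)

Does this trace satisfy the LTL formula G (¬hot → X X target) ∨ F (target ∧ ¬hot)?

¬hot → X X target must hold at every position from 0 onward. It fails at position 2, so G (¬hot → X X target) is false.
Positions where ¬hot holds: 2, 5, 7, 8.
Check X X target at each: 2→fails, 5→fails, 7→fails, 8→fails.
target ∧ ¬hot holds at position 2, which is reachable from 0, so F (target ∧ ¬hot) holds.
At position 0: G (¬hot → X X target) is false; F (target ∧ ¬hot) is true; so G (¬hot → X X target) ∨ F (target ∧ ¬hot) is true.

Yes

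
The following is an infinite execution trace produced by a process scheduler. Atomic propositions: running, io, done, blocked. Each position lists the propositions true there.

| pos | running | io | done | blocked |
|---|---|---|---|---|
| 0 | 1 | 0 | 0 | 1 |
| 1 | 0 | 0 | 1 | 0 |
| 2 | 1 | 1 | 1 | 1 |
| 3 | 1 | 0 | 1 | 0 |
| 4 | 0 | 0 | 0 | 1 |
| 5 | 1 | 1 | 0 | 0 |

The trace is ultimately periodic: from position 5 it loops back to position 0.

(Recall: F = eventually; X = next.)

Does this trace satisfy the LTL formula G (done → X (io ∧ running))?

Does not hold

done → X (io ∧ running) must hold at every position from 0 onward. It fails at position 2, so G (done → X (io ∧ running)) is false.
Positions where done holds: 1, 2, 3.
Check X (io ∧ running) at each: 1→ok, 2→fails, 3→fails.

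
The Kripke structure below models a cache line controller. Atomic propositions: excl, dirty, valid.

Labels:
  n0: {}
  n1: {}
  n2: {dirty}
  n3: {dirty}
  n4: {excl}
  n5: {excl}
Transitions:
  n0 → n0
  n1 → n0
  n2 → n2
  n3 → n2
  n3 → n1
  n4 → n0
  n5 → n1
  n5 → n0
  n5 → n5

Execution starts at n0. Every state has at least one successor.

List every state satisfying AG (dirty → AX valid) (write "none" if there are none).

States satisfying dirty → AX valid: {n0, n1, n4, n5}.
States satisfying AG (dirty → AX valid): {n0, n1, n4, n5}.

{n0, n1, n4, n5}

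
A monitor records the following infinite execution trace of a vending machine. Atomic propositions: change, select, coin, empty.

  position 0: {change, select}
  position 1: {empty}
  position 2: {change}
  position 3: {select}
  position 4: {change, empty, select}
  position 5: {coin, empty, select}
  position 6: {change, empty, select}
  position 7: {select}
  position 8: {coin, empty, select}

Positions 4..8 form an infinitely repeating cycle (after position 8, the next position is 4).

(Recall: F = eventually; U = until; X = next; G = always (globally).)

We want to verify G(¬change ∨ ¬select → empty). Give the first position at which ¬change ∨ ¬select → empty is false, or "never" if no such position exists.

Check ¬change ∨ ¬select → empty at each position in order: 0 ✓, 1 ✓.
At position 2 the labels are {change}, so ¬change ∨ ¬select → empty is false there. This is the first violation.

2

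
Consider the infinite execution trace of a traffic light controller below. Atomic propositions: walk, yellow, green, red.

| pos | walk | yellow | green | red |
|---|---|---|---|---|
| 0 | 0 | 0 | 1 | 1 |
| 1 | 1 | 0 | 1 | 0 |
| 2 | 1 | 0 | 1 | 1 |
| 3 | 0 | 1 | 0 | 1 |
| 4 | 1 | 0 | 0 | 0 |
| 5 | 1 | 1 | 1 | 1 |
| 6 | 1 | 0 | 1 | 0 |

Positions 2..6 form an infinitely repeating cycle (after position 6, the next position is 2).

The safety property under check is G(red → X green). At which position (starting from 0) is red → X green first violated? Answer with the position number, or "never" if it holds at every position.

2

Check red → X green at each position in order: 0 ✓, 1 ✓.
At position 2 the labels are {green, red, walk} and the next position 3 has {red, yellow}, so red → X green is false there. This is the first violation.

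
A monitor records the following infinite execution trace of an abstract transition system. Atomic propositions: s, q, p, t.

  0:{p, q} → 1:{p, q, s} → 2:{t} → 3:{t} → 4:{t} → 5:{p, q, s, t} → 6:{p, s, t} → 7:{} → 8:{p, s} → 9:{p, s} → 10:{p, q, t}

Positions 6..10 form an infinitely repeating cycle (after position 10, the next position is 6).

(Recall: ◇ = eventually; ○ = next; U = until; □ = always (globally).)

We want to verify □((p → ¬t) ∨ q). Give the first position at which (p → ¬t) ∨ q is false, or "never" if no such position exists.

6

Check (p → ¬t) ∨ q at each position in order: 0 ✓, 1 ✓, 2 ✓, 3 ✓, 4 ✓, 5 ✓.
At position 6 the labels are {p, s, t}, so (p → ¬t) ∨ q is false there. This is the first violation.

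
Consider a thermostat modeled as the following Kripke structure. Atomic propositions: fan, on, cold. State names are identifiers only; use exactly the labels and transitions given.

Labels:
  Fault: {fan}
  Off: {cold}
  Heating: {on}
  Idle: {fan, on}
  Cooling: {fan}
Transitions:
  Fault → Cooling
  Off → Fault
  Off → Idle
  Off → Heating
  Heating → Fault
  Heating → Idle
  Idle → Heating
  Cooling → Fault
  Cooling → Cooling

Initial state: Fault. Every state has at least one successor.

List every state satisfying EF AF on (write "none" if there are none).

States satisfying AF on: {Heating, Idle}.
States satisfying EF AF on: {Off, Heating, Idle}.

{Off, Heating, Idle}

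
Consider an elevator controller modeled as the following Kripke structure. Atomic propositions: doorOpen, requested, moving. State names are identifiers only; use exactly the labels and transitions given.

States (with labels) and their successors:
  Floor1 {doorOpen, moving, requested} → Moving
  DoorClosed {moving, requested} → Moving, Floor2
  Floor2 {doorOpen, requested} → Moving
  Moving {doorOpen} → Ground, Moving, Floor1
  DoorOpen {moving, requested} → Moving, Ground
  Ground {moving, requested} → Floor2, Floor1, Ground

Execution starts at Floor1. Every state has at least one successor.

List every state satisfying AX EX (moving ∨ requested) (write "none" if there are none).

States satisfying EX (moving ∨ requested): {DoorClosed, Moving, DoorOpen, Ground}.
States satisfying AX EX (moving ∨ requested): {Floor1, Floor2, DoorOpen}.

{Floor1, Floor2, DoorOpen}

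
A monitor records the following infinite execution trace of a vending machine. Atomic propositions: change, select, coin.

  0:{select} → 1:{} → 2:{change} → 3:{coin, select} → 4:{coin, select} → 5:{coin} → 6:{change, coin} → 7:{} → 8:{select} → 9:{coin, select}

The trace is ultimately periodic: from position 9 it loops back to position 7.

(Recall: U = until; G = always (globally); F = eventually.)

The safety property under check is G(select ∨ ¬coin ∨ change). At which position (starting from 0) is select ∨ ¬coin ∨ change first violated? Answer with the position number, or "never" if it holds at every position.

5

Check select ∨ ¬coin ∨ change at each position in order: 0 ✓, 1 ✓, 2 ✓, 3 ✓, 4 ✓.
At position 5 the labels are {coin}, so select ∨ ¬coin ∨ change is false there. This is the first violation.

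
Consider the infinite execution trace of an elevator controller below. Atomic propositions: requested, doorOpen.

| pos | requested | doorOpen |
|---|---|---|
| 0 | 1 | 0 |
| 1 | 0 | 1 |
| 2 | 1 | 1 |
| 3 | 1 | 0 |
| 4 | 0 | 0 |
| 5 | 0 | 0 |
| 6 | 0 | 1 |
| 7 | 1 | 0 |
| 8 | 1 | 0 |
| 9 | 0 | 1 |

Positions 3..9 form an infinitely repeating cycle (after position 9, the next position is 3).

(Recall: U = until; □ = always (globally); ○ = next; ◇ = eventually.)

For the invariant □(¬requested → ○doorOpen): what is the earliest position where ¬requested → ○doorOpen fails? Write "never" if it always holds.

Check ¬requested → ○doorOpen at each position in order: 0 ✓, 1 ✓, 2 ✓, 3 ✓.
At position 4 the labels are {} and the next position 5 has {}, so ¬requested → ○doorOpen is false there. This is the first violation.

4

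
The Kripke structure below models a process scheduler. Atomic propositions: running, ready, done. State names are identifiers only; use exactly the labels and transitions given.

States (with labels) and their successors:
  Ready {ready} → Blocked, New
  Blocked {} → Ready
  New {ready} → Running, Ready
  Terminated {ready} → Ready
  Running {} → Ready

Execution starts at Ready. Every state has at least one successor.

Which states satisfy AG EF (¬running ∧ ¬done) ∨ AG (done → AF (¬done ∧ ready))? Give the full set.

States satisfying EF (¬running ∧ ¬done): {Ready, Blocked, New, Terminated, Running}.
States satisfying AG EF (¬running ∧ ¬done): {Ready, Blocked, New, Terminated, Running}.
States satisfying done → AF (¬done ∧ ready): {Ready, Blocked, New, Terminated, Running}.
States satisfying AG (done → AF (¬done ∧ ready)): {Ready, Blocked, New, Terminated, Running}.
States satisfying AG EF (¬running ∧ ¬done) ∨ AG (done → AF (¬done ∧ ready)): {Ready, Blocked, New, Terminated, Running}.

{Ready, Blocked, New, Terminated, Running}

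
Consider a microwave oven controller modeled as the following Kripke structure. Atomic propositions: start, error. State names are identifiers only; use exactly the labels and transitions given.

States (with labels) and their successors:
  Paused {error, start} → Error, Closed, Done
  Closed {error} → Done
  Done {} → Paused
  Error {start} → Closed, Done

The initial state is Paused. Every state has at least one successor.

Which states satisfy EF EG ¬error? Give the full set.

none

States satisfying EG ¬error: ∅.
States satisfying EF EG ¬error: ∅.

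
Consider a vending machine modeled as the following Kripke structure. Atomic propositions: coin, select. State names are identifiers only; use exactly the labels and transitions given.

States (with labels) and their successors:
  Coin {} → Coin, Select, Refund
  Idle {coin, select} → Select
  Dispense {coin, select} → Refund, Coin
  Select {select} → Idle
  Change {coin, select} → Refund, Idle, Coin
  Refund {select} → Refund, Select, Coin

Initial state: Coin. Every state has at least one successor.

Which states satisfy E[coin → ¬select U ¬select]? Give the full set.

States satisfying coin → ¬select: {Coin, Select, Refund}.
States satisfying ¬select: {Coin}.
States satisfying E[coin → ¬select U ¬select]: {Coin, Refund}.

{Coin, Refund}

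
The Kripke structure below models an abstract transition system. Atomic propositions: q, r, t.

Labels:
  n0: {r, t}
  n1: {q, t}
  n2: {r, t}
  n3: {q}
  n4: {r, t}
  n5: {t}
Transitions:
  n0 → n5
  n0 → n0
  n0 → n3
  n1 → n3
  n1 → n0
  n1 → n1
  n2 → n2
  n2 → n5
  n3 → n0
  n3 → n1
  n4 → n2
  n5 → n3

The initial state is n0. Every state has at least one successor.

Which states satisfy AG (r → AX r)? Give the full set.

none

States satisfying r → AX r: {n1, n3, n4, n5}.
States satisfying AG (r → AX r): ∅.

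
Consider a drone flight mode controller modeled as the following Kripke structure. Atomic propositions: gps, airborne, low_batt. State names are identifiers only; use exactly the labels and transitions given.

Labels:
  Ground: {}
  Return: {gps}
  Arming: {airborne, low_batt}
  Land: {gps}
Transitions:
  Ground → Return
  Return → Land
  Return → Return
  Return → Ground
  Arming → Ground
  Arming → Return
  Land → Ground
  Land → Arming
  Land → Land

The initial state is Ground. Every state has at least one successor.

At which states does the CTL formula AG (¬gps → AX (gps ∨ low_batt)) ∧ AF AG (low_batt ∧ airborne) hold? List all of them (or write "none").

none

States satisfying ¬gps → AX (gps ∨ low_batt): {Ground, Return, Land}.
States satisfying AG (¬gps → AX (gps ∨ low_batt)): ∅.
States satisfying AG (low_batt ∧ airborne): ∅.
States satisfying AF AG (low_batt ∧ airborne): ∅.
States satisfying AG (¬gps → AX (gps ∨ low_batt)) ∧ AF AG (low_batt ∧ airborne): ∅.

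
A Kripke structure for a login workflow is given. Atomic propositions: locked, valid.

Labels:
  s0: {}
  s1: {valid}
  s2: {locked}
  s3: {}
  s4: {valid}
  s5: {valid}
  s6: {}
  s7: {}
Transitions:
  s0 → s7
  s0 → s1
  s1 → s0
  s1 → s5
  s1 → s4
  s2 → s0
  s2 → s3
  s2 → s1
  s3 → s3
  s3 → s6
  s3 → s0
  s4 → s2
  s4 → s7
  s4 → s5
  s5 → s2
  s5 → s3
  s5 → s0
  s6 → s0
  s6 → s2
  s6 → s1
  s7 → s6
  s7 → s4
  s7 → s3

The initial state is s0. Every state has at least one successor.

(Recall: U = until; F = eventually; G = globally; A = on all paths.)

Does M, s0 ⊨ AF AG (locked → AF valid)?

No

States satisfying AG (locked → AF valid): ∅.
States satisfying AF AG (locked → AF valid): ∅.
There is a path from s0 along which AG (locked → AF valid) never holds.
s0 ∉ Sat(AF AG (locked → AF valid)).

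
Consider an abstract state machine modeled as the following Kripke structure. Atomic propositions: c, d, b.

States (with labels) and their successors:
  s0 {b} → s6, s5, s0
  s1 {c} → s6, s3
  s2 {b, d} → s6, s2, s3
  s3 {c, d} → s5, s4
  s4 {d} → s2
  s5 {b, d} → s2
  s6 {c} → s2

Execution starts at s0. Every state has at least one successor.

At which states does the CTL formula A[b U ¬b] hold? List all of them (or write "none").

States satisfying b: {s0, s2, s5}.
States satisfying ¬b: {s1, s3, s4, s6}.
States satisfying A[b U ¬b]: {s1, s3, s4, s6}.

{s1, s3, s4, s6}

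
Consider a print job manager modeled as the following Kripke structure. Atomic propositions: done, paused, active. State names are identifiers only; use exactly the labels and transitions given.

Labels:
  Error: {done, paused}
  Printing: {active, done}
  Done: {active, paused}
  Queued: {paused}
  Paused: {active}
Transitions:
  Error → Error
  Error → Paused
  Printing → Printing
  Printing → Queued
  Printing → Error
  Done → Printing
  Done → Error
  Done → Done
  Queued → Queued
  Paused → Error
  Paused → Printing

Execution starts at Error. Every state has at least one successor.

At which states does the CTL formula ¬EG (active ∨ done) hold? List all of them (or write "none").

States satisfying active ∨ done: {Error, Printing, Done, Paused}.
States satisfying EG (active ∨ done): {Error, Printing, Done, Paused}.
States satisfying ¬EG (active ∨ done): {Queued}.

{Queued}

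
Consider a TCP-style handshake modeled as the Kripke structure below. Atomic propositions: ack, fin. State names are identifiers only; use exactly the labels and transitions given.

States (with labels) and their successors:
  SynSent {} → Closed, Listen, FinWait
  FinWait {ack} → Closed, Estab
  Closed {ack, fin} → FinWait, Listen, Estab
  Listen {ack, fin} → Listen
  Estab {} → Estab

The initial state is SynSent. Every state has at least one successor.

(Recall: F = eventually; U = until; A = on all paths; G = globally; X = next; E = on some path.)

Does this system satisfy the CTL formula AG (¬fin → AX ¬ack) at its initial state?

Does not hold

States satisfying ¬fin → AX ¬ack: {Closed, Listen, Estab}.
States satisfying AG (¬fin → AX ¬ack): {Listen, Estab}.
FinWait is reachable from SynSent and violates ¬fin → AX ¬ack, so AG fails at SynSent.
SynSent ∉ Sat(AG (¬fin → AX ¬ack)).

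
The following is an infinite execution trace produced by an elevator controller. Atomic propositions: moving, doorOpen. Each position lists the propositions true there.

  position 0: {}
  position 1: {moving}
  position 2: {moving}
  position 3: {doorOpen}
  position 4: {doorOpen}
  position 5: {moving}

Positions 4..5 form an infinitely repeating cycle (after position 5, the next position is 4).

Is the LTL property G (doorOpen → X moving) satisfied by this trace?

doorOpen → X moving must hold at every position from 0 onward. It fails at position 3, so G (doorOpen → X moving) is false.
Positions where doorOpen holds: 3, 4.
Check X moving at each: 3→fails, 4→ok.

Violated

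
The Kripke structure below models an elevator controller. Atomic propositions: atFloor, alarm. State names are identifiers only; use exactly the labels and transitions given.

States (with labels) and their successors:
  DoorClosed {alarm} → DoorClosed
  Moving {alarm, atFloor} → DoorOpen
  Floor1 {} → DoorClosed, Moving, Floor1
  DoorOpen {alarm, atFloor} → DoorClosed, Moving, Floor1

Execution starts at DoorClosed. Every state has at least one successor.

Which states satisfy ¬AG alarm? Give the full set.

{Moving, Floor1, DoorOpen}

States satisfying alarm: {DoorClosed, Moving, DoorOpen}.
States satisfying AG alarm: {DoorClosed}.
States satisfying ¬AG alarm: {Moving, Floor1, DoorOpen}.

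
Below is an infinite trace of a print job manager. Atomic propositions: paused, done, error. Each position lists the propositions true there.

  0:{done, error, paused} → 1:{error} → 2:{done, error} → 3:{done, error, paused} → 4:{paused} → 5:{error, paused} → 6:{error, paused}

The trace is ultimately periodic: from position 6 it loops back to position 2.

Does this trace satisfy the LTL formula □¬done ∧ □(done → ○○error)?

Does not hold

¬done must hold at every position from 0 onward. It fails at position 0, so □¬done is false.
done → ○○error must hold at every position from 0 onward. It fails at position 2, so □(done → ○○error) is false.
Positions where done holds: 0, 2, 3.
Check ○○error at each: 0→ok, 2→fails, 3→ok.
At position 0: □¬done is false; □(done → ○○error) is false; so □¬done ∧ □(done → ○○error) is false.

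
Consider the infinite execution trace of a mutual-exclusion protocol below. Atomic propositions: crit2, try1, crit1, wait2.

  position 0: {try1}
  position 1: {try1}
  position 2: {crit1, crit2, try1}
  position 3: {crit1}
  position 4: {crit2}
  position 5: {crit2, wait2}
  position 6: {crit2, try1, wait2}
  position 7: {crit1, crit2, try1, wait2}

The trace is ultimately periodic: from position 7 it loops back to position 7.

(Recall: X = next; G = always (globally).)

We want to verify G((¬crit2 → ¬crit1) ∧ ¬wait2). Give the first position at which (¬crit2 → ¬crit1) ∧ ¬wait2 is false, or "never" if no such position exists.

Check (¬crit2 → ¬crit1) ∧ ¬wait2 at each position in order: 0 ✓, 1 ✓, 2 ✓.
At position 3 the labels are {crit1}, so (¬crit2 → ¬crit1) ∧ ¬wait2 is false there. This is the first violation.

3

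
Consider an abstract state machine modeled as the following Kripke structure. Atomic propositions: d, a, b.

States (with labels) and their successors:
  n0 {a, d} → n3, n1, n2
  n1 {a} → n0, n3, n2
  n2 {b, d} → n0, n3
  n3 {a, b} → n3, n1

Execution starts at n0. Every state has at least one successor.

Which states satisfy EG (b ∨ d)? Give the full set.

States satisfying b ∨ d: {n0, n2, n3}.
States satisfying EG (b ∨ d): {n0, n2, n3}.

{n0, n2, n3}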